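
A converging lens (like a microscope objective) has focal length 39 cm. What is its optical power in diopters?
P = 1/f = 2.564 D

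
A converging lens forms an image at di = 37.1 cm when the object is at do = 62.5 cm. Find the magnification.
M = −di/do = -0.5936 (inverted image)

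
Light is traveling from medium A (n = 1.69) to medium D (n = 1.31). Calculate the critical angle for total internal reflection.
θc = arcsin(n₂/n₁) = 50.82°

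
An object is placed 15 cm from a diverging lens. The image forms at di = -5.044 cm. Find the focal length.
1/f = 1/do + 1/di → f = -7.599 cm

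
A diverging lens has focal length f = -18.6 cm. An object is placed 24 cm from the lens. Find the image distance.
1/di = 1/f − 1/do → di = -10.48 cm (virtual image)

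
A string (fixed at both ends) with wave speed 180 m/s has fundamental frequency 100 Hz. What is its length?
L = v/(2f₁) = 0.9 m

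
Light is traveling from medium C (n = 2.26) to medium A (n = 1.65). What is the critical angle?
θc = arcsin(n₂/n₁) = 46.89°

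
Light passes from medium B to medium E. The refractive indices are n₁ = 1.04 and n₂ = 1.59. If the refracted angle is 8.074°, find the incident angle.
sin θ₁ = (n₂/n₁)·sin θ₂ → θ₁ = 12.4°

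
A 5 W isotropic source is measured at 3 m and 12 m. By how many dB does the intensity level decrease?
Δβ = 20·log₁₀(r₂/r₁) = 12.04 dB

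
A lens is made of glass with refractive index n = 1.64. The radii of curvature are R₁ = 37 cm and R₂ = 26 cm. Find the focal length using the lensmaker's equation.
1/f = (n − 1)(1/R₁ − 1/R₂) → f = -136.6 cm (diverging lens)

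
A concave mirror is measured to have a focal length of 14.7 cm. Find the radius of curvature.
R = 2|f| = 29.4 cm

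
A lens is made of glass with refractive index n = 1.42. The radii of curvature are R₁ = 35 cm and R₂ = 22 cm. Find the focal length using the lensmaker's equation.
1/f = (n − 1)(1/R₁ − 1/R₂) → f = -141 cm (diverging lens)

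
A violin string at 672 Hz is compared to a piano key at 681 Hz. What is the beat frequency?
9 Hz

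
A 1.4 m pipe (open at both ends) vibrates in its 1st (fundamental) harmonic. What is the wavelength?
λₙ = 2L/n = 2.8 m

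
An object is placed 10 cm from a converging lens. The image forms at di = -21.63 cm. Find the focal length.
1/f = 1/do + 1/di → f = 18.6 cm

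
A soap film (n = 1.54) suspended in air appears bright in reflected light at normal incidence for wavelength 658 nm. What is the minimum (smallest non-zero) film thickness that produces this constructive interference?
2nt = (m − ½)λ with m = 1 → t = (m − ½)λ/(2n) = 106.8 nm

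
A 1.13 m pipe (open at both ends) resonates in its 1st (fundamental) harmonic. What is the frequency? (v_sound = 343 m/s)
fₙ = nv/(2L) = 151.8 Hz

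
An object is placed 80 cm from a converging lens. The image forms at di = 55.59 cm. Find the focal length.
1/f = 1/do + 1/di → f = 32.8 cm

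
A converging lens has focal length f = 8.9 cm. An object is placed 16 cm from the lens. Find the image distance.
1/di = 1/f − 1/do → di = 20.06 cm (real image)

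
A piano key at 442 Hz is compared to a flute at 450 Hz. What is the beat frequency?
8 Hz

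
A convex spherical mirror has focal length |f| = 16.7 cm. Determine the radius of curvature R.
R = 2|f| = 33.4 cm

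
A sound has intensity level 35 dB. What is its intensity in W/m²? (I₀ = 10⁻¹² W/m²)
I = I₀·10^(β/10) = 3.16 × 10⁻⁹ W/m²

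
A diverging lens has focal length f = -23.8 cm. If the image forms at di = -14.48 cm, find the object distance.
1/do = 1/f − 1/di → do = 36.98 cm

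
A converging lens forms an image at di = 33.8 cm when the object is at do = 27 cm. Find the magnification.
M = −di/do = -1.252 (inverted image)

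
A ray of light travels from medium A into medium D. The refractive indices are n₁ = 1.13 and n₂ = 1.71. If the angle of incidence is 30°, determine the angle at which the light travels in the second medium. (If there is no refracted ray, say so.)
sin θ₂ = (n₁/n₂)·sin θ₁ = 0.3304 → θ₂ = 19.29°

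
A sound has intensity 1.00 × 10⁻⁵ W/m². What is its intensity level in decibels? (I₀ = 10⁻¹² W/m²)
β = 10·log₁₀(I/I₀) = 70 dB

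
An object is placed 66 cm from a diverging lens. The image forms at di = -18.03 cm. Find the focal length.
1/f = 1/do + 1/di → f = -24.81 cm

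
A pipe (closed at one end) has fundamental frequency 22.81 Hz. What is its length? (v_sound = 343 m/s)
L = v/(4f₁) = 3.759 m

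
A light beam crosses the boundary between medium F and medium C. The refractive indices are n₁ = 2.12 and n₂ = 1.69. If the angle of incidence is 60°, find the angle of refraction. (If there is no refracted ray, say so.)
sin θ₂ = (n₁/n₂)·sin θ₁ = 1.086 > 1, so there is no refracted ray — the light undergoes total internal reflection.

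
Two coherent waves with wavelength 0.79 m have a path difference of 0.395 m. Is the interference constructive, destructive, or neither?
destructive — path difference = 0.5λ, an odd multiple of λ/2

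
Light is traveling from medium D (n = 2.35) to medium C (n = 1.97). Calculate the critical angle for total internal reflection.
θc = arcsin(n₂/n₁) = 56.96°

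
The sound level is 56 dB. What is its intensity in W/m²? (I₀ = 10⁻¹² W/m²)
I = I₀·10^(β/10) = 3.98 × 10⁻⁷ W/m²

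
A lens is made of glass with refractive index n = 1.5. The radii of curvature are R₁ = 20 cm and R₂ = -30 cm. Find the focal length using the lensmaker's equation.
1/f = (n − 1)(1/R₁ − 1/R₂) → f = 24 cm (converging lens)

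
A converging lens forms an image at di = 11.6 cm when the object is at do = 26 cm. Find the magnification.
M = −di/do = -0.4462 (inverted image)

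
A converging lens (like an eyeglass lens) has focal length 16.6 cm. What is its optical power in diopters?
P = 1/f = 6.024 D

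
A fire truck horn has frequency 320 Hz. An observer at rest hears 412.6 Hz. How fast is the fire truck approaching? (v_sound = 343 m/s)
v_s = v·(1 − f/f_obs) = 76.98 m/s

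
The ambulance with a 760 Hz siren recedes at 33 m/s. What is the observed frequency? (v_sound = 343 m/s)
f_obs = f·v/(v + v_s) = 693.3 Hz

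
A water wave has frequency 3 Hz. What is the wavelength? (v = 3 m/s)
λ = v/f = 1 m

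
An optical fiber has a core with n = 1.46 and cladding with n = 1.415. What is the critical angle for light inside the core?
θc = arcsin(n_cladding/n_core) = 75.74°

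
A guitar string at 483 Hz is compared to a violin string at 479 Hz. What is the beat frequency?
4 Hz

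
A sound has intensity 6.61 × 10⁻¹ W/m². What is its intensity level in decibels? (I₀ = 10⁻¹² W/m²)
β = 10·log₁₀(I/I₀) = 118.2 dB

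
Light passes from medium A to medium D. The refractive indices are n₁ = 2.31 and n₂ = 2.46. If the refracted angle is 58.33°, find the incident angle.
sin θ₁ = (n₂/n₁)·sin θ₂ → θ₁ = 65.01°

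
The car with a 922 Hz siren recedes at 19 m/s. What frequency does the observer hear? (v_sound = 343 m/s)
f_obs = f·v/(v + v_s) = 873.6 Hz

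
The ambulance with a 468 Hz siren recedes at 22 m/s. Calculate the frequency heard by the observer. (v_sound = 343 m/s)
f_obs = f·v/(v + v_s) = 439.8 Hz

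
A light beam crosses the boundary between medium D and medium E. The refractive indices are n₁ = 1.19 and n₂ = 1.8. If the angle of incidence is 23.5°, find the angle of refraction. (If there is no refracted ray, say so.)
sin θ₂ = (n₁/n₂)·sin θ₁ = 0.2636 → θ₂ = 15.28°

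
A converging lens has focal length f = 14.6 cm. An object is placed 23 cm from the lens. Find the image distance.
1/di = 1/f − 1/do → di = 39.98 cm (real image)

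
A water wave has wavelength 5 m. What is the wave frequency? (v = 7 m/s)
f = v/λ = 1.4 Hz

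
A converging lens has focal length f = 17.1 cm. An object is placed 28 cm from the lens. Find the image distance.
1/di = 1/f − 1/do → di = 43.93 cm (real image)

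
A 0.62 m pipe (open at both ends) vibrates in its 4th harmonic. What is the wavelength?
λₙ = 2L/n = 0.31 m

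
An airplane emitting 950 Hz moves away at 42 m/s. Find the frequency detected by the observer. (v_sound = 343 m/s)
f_obs = f·v/(v + v_s) = 846.4 Hz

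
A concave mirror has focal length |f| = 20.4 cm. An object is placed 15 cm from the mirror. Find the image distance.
f = +20.4 cm (concave); 1/di = 1/f − 1/do → di = -56.67 cm (virtual image, behind mirror)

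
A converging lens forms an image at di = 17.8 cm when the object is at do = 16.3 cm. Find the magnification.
M = −di/do = -1.092 (inverted image)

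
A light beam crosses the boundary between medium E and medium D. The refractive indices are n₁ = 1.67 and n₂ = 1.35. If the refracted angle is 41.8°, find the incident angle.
sin θ₁ = (n₂/n₁)·sin θ₂ → θ₁ = 32.6°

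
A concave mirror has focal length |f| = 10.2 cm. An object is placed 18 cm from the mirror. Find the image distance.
f = +10.2 cm (concave); 1/di = 1/f − 1/do → di = 23.54 cm (real image, in front of mirror)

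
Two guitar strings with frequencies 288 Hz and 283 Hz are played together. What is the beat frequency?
5 Hz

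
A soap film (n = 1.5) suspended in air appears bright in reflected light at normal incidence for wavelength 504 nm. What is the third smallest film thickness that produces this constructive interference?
2nt = (m − ½)λ with m = 3 → t = (m − ½)λ/(2n) = 420 nm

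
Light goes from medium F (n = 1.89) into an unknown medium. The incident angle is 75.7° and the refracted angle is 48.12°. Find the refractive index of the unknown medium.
n₂ = n₁·sin θ₁ / sin θ₂ = 2.46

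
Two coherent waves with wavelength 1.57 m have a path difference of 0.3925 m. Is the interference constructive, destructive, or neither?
neither (partial) — path difference = 0.25λ, neither a whole number of wavelengths nor an odd multiple of λ/2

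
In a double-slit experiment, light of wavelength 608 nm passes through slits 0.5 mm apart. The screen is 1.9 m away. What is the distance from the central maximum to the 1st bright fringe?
y = mλL/d = 2.31 mm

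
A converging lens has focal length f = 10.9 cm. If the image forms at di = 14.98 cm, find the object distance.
1/do = 1/f − 1/di → do = 40.02 cm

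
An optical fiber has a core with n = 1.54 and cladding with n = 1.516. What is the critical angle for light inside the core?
θc = arcsin(n_cladding/n_core) = 79.87°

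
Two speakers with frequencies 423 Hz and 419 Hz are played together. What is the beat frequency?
4 Hz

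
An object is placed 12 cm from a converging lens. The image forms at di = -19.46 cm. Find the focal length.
1/f = 1/do + 1/di → f = 31.3 cm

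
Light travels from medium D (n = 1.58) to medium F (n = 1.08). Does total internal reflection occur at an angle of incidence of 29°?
θc = arcsin(n₂/n₁) = 43.12°; 29° < θc, so no — the ray refracts.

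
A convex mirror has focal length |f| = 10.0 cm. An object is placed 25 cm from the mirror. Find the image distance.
f = −10.0 cm (convex); 1/di = 1/f − 1/do → di = -7.143 cm (virtual image, behind mirror)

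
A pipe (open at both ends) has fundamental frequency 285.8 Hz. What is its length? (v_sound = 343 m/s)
L = v/(2f₁) = 0.6001 m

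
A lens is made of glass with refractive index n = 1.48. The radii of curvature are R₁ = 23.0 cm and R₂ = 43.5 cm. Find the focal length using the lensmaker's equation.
1/f = (n − 1)(1/R₁ − 1/R₂) → f = 101.7 cm (converging lens)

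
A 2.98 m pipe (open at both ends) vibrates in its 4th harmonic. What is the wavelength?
λₙ = 2L/n = 1.49 m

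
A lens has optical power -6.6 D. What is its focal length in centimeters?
f = 1/P = -15.15 cm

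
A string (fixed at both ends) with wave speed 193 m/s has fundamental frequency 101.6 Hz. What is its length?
L = v/(2f₁) = 0.9498 m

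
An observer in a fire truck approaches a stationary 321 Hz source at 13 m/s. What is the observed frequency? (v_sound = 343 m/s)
f_obs = f·(v + v_o)/v = 333.2 Hz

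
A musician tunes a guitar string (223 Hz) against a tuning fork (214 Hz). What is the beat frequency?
9 Hz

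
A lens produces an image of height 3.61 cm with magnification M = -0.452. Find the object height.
ho = |hi|/|M| = 7.987 cm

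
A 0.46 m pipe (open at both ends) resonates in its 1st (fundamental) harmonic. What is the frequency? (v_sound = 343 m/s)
fₙ = nv/(2L) = 372.8 Hz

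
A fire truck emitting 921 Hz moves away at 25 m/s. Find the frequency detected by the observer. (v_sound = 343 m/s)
f_obs = f·v/(v + v_s) = 858.4 Hz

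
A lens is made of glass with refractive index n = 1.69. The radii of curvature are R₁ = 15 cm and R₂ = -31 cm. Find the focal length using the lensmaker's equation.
1/f = (n − 1)(1/R₁ − 1/R₂) → f = 14.65 cm (converging lens)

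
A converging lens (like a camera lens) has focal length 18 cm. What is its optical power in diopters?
P = 1/f = 5.556 D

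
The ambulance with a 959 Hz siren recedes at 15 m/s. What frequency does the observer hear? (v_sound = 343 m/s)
f_obs = f·v/(v + v_s) = 918.8 Hz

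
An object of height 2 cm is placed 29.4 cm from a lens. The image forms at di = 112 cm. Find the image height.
hi = (-di/do) × ho = -7.619 cm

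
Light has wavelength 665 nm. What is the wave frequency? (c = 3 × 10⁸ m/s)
f = c/λ = 4.511 × 10¹⁴ Hz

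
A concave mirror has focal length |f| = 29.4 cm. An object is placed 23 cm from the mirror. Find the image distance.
f = +29.4 cm (concave); 1/di = 1/f − 1/do → di = -105.7 cm (virtual image, behind mirror)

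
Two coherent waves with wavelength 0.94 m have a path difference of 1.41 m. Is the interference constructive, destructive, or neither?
destructive — path difference = 1.5λ, an odd multiple of λ/2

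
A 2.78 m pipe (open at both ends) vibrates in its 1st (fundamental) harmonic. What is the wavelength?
λₙ = 2L/n = 5.56 m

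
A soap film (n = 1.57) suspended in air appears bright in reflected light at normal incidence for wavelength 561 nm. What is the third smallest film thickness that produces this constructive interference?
2nt = (m − ½)λ with m = 3 → t = (m − ½)λ/(2n) = 446.7 nm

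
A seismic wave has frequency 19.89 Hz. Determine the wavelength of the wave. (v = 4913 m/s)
λ = v/f = 247 m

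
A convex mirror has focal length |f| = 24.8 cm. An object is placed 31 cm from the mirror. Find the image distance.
f = −24.8 cm (convex); 1/di = 1/f − 1/do → di = -13.78 cm (virtual image, behind mirror)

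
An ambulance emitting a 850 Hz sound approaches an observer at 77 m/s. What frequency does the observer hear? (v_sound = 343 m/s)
f_obs = f·v/(v − v_s) = 1096 Hz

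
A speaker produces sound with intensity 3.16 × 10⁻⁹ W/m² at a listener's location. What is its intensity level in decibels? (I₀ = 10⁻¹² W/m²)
β = 10·log₁₀(I/I₀) = 35 dB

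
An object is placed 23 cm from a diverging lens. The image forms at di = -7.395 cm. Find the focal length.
1/f = 1/do + 1/di → f = -10.9 cm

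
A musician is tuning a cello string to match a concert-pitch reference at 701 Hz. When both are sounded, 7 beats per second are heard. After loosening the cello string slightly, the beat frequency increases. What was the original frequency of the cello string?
694 Hz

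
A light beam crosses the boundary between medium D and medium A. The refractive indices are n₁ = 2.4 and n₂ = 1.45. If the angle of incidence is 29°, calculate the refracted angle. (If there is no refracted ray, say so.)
sin θ₂ = (n₁/n₂)·sin θ₁ = 0.8024 → θ₂ = 53.36°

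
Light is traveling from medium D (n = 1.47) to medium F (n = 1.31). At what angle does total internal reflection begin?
θc = arcsin(n₂/n₁) = 63.02°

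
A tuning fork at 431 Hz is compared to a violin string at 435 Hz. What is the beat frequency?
4 Hz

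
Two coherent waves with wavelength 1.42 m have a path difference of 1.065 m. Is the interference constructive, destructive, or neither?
neither (partial) — path difference = 0.75λ, neither a whole number of wavelengths nor an odd multiple of λ/2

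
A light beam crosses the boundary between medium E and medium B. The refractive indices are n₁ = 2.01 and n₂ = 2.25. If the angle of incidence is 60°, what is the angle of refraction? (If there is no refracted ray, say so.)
sin θ₂ = (n₁/n₂)·sin θ₁ = 0.7736 → θ₂ = 50.68°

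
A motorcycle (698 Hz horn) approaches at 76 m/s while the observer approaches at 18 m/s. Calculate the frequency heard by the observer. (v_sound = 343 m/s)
f_obs = f·(v + v_o)/(v − v_s) = 943.7 Hz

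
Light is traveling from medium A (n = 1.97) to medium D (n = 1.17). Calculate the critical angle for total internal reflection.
θc = arcsin(n₂/n₁) = 36.43°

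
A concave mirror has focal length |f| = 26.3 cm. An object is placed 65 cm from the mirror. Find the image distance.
f = +26.3 cm (concave); 1/di = 1/f − 1/do → di = 44.17 cm (real image, in front of mirror)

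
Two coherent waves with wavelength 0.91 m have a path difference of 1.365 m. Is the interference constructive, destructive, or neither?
destructive — path difference = 1.5λ, an odd multiple of λ/2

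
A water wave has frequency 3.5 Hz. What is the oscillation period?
T = 1/f = 0.2857 s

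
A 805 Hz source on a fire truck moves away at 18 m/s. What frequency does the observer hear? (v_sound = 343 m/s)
f_obs = f·v/(v + v_s) = 764.9 Hz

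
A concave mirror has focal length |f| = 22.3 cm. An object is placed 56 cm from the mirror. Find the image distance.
f = +22.3 cm (concave); 1/di = 1/f − 1/do → di = 37.06 cm (real image, in front of mirror)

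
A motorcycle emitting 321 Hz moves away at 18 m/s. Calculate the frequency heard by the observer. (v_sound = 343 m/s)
f_obs = f·v/(v + v_s) = 305 Hz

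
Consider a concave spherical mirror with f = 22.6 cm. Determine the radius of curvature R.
R = 2|f| = 45.2 cm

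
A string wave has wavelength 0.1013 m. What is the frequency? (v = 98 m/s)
f = v/λ = 967.4 Hz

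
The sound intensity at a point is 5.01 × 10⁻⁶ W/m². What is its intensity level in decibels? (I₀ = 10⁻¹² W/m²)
β = 10·log₁₀(I/I₀) = 67 dB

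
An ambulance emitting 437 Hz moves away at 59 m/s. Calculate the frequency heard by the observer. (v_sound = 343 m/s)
f_obs = f·v/(v + v_s) = 372.9 Hz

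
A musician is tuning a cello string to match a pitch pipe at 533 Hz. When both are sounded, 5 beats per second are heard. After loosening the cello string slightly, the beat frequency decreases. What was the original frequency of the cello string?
538 Hz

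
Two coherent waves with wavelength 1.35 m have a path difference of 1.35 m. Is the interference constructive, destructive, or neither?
constructive — path difference = 1λ, a whole number of wavelengths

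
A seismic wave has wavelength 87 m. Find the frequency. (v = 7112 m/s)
f = v/λ = 81.75 Hz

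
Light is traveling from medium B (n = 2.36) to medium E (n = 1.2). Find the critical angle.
θc = arcsin(n₂/n₁) = 30.56°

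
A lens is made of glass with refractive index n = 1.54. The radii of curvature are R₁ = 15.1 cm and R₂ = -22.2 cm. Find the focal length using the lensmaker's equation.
1/f = (n − 1)(1/R₁ − 1/R₂) → f = 16.64 cm (converging lens)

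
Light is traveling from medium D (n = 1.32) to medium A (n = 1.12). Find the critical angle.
θc = arcsin(n₂/n₁) = 58.05°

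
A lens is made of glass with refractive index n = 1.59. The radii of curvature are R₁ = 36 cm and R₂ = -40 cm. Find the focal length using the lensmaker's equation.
1/f = (n − 1)(1/R₁ − 1/R₂) → f = 32.11 cm (converging lens)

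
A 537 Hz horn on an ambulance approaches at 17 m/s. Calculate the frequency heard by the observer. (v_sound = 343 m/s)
f_obs = f·v/(v − v_s) = 565 Hz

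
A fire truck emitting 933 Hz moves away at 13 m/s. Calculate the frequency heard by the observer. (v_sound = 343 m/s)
f_obs = f·v/(v + v_s) = 898.9 Hz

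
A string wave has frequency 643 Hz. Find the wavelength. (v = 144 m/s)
λ = v/f = 0.224 m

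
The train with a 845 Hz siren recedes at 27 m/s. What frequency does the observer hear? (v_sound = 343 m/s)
f_obs = f·v/(v + v_s) = 783.3 Hz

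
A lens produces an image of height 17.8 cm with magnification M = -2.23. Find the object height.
ho = |hi|/|M| = 7.982 cm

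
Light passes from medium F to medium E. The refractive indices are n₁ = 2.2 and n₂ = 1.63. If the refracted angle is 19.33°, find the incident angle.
sin θ₁ = (n₂/n₁)·sin θ₂ → θ₁ = 14.2°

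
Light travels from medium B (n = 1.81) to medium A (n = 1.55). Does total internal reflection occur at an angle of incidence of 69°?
θc = arcsin(n₂/n₁) = 58.91°; 69° > θc, so yes — total internal reflection.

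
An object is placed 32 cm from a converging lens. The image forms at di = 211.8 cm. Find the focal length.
1/f = 1/do + 1/di → f = 27.8 cm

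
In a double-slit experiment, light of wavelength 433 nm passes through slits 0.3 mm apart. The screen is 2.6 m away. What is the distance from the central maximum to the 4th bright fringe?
y = mλL/d = 15.01 mm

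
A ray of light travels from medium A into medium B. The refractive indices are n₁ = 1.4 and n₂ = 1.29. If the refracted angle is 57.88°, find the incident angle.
sin θ₁ = (n₂/n₁)·sin θ₂ → θ₁ = 51.3°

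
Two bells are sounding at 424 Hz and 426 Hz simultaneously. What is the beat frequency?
2 Hz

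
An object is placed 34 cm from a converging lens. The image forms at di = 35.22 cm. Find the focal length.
1/f = 1/do + 1/di → f = 17.3 cm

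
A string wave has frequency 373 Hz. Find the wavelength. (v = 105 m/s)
λ = v/f = 0.2815 m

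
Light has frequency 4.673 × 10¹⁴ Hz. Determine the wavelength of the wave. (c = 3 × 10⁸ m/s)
λ = c/f = 642 nm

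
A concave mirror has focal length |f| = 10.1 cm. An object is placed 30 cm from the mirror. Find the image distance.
f = +10.1 cm (concave); 1/di = 1/f − 1/do → di = 15.23 cm (real image, in front of mirror)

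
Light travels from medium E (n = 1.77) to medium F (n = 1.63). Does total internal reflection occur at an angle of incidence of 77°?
θc = arcsin(n₂/n₁) = 67.06°; 77° > θc, so yes — total internal reflection.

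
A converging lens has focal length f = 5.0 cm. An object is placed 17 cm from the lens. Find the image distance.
1/di = 1/f − 1/do → di = 7.083 cm (real image)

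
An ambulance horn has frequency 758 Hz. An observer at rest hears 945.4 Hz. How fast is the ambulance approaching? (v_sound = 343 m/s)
v_s = v·(1 − f/f_obs) = 67.99 m/s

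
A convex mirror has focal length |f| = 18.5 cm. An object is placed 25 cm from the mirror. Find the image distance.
f = −18.5 cm (convex); 1/di = 1/f − 1/do → di = -10.63 cm (virtual image, behind mirror)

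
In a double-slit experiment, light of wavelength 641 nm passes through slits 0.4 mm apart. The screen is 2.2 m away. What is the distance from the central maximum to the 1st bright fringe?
y = mλL/d = 3.526 mm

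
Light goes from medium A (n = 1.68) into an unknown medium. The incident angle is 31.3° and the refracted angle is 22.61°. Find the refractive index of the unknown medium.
n₂ = n₁·sin θ₁ / sin θ₂ = 2.27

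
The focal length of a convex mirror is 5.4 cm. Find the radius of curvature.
R = 2|f| = 10.8 cm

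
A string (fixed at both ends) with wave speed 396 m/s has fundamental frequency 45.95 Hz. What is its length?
L = v/(2f₁) = 4.309 m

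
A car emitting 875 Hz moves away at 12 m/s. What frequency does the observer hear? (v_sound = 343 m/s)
f_obs = f·v/(v + v_s) = 845.4 Hz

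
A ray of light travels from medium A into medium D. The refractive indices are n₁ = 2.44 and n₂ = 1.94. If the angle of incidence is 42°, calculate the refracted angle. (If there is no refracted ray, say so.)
sin θ₂ = (n₁/n₂)·sin θ₁ = 0.8416 → θ₂ = 57.31°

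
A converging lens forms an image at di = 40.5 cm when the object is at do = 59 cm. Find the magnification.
M = −di/do = -0.6864 (inverted image)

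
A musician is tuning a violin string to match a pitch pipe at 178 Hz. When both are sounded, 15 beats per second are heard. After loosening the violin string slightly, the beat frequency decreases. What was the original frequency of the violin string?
193 Hz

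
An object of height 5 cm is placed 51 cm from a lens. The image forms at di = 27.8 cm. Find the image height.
hi = (-di/do) × ho = -2.725 cm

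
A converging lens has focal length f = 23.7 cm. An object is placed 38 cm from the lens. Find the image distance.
1/di = 1/f − 1/do → di = 62.98 cm (real image)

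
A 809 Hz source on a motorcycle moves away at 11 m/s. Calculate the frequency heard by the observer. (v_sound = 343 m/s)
f_obs = f·v/(v + v_s) = 783.9 Hz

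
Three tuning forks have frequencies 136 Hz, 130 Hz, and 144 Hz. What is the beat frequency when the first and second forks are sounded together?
6 Hz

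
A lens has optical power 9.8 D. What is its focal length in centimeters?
f = 1/P = 10.2 cm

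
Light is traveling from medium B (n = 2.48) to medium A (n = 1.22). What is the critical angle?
θc = arcsin(n₂/n₁) = 29.47°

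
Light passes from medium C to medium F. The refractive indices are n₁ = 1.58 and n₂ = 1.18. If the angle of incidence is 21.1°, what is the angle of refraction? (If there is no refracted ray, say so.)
sin θ₂ = (n₁/n₂)·sin θ₁ = 0.482 → θ₂ = 28.82°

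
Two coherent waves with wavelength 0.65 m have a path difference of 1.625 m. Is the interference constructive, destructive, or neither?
destructive — path difference = 2.5λ, an odd multiple of λ/2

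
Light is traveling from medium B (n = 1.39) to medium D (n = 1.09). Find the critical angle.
θc = arcsin(n₂/n₁) = 51.64°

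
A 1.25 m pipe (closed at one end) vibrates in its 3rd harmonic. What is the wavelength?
λₙ = 4L/n = 1.667 m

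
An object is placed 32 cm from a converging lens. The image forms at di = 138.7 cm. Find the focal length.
1/f = 1/do + 1/di → f = 26 cm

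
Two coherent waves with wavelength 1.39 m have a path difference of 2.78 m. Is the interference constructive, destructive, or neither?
constructive — path difference = 2λ, a whole number of wavelengths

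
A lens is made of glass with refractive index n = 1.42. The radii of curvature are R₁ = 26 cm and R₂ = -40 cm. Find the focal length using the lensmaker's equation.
1/f = (n − 1)(1/R₁ − 1/R₂) → f = 37.52 cm (converging lens)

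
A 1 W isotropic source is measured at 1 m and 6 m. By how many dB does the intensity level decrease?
Δβ = 20·log₁₀(r₂/r₁) = 15.56 dB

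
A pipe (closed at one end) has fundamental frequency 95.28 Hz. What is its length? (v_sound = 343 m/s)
L = v/(4f₁) = 0.9 m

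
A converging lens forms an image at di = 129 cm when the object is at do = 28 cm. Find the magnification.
M = −di/do = -4.607 (inverted image)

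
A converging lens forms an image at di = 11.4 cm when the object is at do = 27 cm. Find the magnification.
M = −di/do = -0.4222 (inverted image)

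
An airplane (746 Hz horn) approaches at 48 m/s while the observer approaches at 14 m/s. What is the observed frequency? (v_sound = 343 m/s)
f_obs = f·(v + v_o)/(v − v_s) = 902.8 Hz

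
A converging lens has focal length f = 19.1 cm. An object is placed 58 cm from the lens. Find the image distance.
1/di = 1/f − 1/do → di = 28.48 cm (real image)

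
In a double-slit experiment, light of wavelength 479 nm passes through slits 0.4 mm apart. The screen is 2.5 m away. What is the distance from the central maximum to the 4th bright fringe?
y = mλL/d = 11.97 mm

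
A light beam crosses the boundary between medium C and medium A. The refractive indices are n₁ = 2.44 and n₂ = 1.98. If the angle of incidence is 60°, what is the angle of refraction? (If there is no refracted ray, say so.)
sin θ₂ = (n₁/n₂)·sin θ₁ = 1.067 > 1, so there is no refracted ray — the light undergoes total internal reflection.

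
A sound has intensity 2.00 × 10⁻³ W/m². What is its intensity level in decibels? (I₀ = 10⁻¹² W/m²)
β = 10·log₁₀(I/I₀) = 93.01 dB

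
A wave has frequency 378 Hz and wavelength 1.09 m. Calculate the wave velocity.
v = fλ = 412 m/s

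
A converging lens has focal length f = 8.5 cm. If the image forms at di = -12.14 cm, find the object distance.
1/do = 1/f − 1/di → do = 5 cm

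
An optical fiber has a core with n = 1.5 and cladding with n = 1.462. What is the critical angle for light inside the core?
θc = arcsin(n_cladding/n_core) = 77.08°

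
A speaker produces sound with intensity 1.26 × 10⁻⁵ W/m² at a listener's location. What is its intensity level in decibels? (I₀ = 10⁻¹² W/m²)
β = 10·log₁₀(I/I₀) = 71 dB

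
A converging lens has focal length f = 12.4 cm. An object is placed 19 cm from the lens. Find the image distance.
1/di = 1/f − 1/do → di = 35.7 cm (real image)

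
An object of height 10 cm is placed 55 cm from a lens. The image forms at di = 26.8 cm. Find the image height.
hi = (-di/do) × ho = -4.873 cm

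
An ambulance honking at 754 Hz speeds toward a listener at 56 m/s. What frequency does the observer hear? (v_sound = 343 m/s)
f_obs = f·v/(v − v_s) = 901.1 Hz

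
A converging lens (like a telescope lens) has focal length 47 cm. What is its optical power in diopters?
P = 1/f = 2.128 D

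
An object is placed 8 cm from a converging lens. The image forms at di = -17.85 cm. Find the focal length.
1/f = 1/do + 1/di → f = 14.5 cm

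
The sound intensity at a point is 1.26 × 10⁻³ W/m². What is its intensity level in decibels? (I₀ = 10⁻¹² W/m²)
β = 10·log₁₀(I/I₀) = 91 dB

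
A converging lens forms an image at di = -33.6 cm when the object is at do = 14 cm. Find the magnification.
M = −di/do = 2.4 (upright image)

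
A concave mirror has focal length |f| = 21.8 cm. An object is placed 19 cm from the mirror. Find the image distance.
f = +21.8 cm (concave); 1/di = 1/f − 1/do → di = -147.9 cm (virtual image, behind mirror)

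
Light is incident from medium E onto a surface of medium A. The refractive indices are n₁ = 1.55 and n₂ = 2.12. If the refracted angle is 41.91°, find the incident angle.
sin θ₁ = (n₂/n₁)·sin θ₂ → θ₁ = 66.01°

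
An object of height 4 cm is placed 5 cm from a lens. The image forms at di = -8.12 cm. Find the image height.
hi = (-di/do) × ho = 6.496 cm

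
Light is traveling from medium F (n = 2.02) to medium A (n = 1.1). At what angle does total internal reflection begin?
θc = arcsin(n₂/n₁) = 32.99°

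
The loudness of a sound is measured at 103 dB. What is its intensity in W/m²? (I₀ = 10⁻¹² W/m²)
I = I₀·10^(β/10) = 2.00 × 10⁻² W/m²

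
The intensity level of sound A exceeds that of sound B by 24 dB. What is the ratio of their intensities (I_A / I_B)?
I_A/I_B = 10^(Δβ/10) = 251.2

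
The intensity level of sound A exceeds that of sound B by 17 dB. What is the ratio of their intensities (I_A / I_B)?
I_A/I_B = 10^(Δβ/10) = 50.12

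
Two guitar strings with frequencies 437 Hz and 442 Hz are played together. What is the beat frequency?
5 Hz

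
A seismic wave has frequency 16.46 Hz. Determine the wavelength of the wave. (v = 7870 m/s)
λ = v/f = 478.1 m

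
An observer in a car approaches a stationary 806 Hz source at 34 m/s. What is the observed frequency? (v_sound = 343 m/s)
f_obs = f·(v + v_o)/v = 885.9 Hz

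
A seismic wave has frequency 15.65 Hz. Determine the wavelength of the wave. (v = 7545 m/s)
λ = v/f = 482.1 m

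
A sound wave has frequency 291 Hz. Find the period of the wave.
T = 1/f = 0.003436 s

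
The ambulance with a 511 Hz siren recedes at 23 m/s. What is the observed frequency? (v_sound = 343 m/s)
f_obs = f·v/(v + v_s) = 478.9 Hz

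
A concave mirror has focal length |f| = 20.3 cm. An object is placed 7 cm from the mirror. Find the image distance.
f = +20.3 cm (concave); 1/di = 1/f − 1/do → di = -10.68 cm (virtual image, behind mirror)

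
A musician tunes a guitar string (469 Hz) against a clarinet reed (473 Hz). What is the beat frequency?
4 Hz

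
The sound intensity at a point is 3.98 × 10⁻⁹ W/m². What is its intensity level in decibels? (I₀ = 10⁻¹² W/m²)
β = 10·log₁₀(I/I₀) = 36 dB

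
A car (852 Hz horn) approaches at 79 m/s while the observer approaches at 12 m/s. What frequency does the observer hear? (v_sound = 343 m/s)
f_obs = f·(v + v_o)/(v − v_s) = 1146 Hz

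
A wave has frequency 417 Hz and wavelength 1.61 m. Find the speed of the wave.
v = fλ = 671.4 m/s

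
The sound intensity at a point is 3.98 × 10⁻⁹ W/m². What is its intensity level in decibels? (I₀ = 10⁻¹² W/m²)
β = 10·log₁₀(I/I₀) = 36 dB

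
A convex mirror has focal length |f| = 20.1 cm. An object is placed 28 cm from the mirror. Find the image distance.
f = −20.1 cm (convex); 1/di = 1/f − 1/do → di = -11.7 cm (virtual image, behind mirror)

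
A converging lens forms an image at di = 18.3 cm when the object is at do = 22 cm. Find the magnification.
M = −di/do = -0.8318 (inverted image)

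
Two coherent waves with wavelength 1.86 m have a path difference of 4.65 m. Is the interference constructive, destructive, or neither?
destructive — path difference = 2.5λ, an odd multiple of λ/2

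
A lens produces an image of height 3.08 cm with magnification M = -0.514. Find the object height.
ho = |hi|/|M| = 5.992 cm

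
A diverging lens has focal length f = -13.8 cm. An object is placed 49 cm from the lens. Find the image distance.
1/di = 1/f − 1/do → di = -10.77 cm (virtual image)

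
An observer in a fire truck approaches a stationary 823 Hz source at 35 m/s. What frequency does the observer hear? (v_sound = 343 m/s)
f_obs = f·(v + v_o)/v = 907 Hz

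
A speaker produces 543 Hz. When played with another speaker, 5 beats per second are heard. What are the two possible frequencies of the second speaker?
f₂ = 543 ± 5 Hz → 548 Hz or 538 Hz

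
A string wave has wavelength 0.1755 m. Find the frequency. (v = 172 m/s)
f = v/λ = 980.1 Hz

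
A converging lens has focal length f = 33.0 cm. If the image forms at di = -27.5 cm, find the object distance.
1/do = 1/f − 1/di → do = 15 cm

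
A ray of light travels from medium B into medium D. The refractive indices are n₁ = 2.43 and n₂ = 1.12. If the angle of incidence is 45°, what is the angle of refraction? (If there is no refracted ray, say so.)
sin θ₂ = (n₁/n₂)·sin θ₁ = 1.534 > 1, so there is no refracted ray — the light undergoes total internal reflection.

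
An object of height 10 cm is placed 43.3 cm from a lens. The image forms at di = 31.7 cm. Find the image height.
hi = (-di/do) × ho = -7.321 cm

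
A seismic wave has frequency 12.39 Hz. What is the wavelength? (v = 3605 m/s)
λ = v/f = 291 m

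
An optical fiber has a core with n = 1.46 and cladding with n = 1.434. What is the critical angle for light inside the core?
θc = arcsin(n_cladding/n_core) = 79.17°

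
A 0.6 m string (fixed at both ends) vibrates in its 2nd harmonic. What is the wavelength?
λₙ = 2L/n = 0.6 m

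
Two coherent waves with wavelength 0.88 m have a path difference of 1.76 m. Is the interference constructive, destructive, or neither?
constructive — path difference = 2λ, a whole number of wavelengths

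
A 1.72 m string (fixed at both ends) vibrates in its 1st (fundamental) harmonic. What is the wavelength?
λₙ = 2L/n = 3.44 m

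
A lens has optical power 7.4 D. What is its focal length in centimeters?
f = 1/P = 13.51 cm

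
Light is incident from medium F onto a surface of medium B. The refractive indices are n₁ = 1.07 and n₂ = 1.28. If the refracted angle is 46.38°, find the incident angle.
sin θ₁ = (n₂/n₁)·sin θ₂ → θ₁ = 60°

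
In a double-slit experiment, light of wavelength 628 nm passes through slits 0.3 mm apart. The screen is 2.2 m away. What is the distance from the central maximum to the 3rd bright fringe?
y = mλL/d = 13.82 mm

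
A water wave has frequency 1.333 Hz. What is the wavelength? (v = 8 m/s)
λ = v/f = 6.002 m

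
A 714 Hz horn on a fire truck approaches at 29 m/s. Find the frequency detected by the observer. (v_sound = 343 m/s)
f_obs = f·v/(v − v_s) = 779.9 Hz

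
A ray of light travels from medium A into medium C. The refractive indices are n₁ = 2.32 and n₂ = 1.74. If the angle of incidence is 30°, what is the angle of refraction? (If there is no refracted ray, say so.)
sin θ₂ = (n₁/n₂)·sin θ₁ = 0.6667 → θ₂ = 41.81°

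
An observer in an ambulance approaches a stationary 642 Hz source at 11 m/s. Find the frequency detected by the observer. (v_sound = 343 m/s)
f_obs = f·(v + v_o)/v = 662.6 Hz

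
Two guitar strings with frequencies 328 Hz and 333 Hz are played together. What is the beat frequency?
5 Hz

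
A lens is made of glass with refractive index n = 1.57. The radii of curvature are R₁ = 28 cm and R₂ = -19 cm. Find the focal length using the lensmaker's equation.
1/f = (n − 1)(1/R₁ − 1/R₂) → f = 19.86 cm (converging lens)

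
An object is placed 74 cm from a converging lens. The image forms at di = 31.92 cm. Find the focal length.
1/f = 1/do + 1/di → f = 22.3 cm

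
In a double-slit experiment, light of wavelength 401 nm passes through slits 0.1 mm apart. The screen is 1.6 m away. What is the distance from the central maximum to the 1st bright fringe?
y = mλL/d = 6.416 mm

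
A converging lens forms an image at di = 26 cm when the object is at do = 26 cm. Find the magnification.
M = −di/do = -1 (inverted image)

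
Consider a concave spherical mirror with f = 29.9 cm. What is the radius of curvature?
R = 2|f| = 59.8 cm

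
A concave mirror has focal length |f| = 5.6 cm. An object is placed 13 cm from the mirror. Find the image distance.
f = +5.6 cm (concave); 1/di = 1/f − 1/do → di = 9.838 cm (real image, in front of mirror)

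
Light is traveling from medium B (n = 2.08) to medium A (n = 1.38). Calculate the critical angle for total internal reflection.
θc = arcsin(n₂/n₁) = 41.56°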